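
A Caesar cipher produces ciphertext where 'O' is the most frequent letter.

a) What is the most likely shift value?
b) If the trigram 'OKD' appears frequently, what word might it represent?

Step 1: In English, 'E' is the most frequent letter (12.7%).
Step 2: The most frequent ciphertext letter is 'O' (position 14).
Step 3: Shift = (14 - 4) mod 26 = 10.
Step 4: Decrypt 'OKD' by shifting back 10:
  O -> E
  K -> A
  D -> T
Step 5: 'OKD' decrypts to 'EAT'.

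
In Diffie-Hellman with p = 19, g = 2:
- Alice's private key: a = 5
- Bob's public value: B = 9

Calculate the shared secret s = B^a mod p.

Step 1: s = B^a mod p = 9^5 mod 19.
  9^1 mod 19 = 9
  9^2 mod 19 = (9 * 9) mod 19 = 5
  9^3 mod 19 = (5 * 9) mod 19 = 7
  9^4 mod 19 = (7 * 9) mod 19 = 6
  9^5 mod 19 = (6 * 9) mod 19 = 16
Result: shared secret = 16.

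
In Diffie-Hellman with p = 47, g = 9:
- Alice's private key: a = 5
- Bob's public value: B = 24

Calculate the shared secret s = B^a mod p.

Step 1: s = B^a mod p = 24^5 mod 47.
  24^1 mod 47 = 24
  24^2 mod 47 = (24 * 24) mod 47 = 12
  24^3 mod 47 = (12 * 24) mod 47 = 6
  24^4 mod 47 = (6 * 24) mod 47 = 3
  24^5 mod 47 = (3 * 24) mod 47 = 25
Result: shared secret = 25.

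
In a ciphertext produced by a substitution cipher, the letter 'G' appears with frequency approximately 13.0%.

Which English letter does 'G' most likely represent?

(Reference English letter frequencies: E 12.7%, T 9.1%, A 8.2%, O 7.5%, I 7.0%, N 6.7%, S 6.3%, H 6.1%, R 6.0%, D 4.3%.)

Step 1: The observed frequency is 13.0%.
Step 2: Compare with English frequencies:
  E: 12.7% (difference: 0.3%) <-- closest
  T: 9.1% (difference: 3.9%)
  A: 8.2% (difference: 4.8%)
  O: 7.5% (difference: 5.5%)
  I: 7.0% (difference: 6.0%)
  N: 6.7% (difference: 6.3%)
  S: 6.3% (difference: 6.7%)
  H: 6.1% (difference: 6.9%)
  R: 6.0% (difference: 7.0%)
  D: 4.3% (difference: 8.7%)
Step 3: 'G' most likely represents 'E' (frequency 12.7%).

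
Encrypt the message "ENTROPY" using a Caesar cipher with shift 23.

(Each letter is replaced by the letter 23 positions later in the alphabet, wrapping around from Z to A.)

Step 1: For each letter, shift forward by 23 positions (mod 26).
  E (position 4) -> position (4+23) mod 26 = 1 -> B
  N (position 13) -> position (13+23) mod 26 = 10 -> K
  T (position 19) -> position (19+23) mod 26 = 16 -> Q
  R (position 17) -> position (17+23) mod 26 = 14 -> O
  O (position 14) -> position (14+23) mod 26 = 11 -> L
  P (position 15) -> position (15+23) mod 26 = 12 -> M
  Y (position 24) -> position (24+23) mod 26 = 21 -> V
Result: BKQOLMV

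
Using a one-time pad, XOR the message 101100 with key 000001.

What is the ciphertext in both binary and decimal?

Step 1: Write out the XOR operation bit by bit:
  Message: 101100
  Key:     000001
  XOR:     101101
Step 2: Convert to decimal: 101101 = 45.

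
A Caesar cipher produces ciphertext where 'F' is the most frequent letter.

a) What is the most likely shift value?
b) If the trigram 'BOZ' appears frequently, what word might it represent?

Step 1: In English, 'E' is the most frequent letter (12.7%).
Step 2: The most frequent ciphertext letter is 'F' (position 5).
Step 3: Shift = (5 - 4) mod 26 = 1.
Step 4: Decrypt 'BOZ' by shifting back 1:
  B -> A
  O -> N
  Z -> Y
Step 5: 'BOZ' decrypts to 'ANY'.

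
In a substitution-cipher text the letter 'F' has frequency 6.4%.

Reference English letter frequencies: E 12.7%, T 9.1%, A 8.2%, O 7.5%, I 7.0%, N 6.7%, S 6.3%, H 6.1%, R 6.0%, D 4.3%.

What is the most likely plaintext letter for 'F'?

Step 1: The observed frequency is 6.4%.
Step 2: Compare with English frequencies:
  E: 12.7% (difference: 6.3%)
  T: 9.1% (difference: 2.7%)
  A: 8.2% (difference: 1.8%)
  O: 7.5% (difference: 1.1%)
  I: 7.0% (difference: 0.6%)
  N: 6.7% (difference: 0.3%)
  S: 6.3% (difference: 0.1%) <-- closest
  H: 6.1% (difference: 0.3%)
  R: 6.0% (difference: 0.4%)
  D: 4.3% (difference: 2.1%)
Step 3: 'F' most likely represents 'S' (frequency 6.3%).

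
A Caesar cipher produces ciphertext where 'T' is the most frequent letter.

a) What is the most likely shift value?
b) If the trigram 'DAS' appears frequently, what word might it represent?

Step 1: In English, 'E' is the most frequent letter (12.7%).
Step 2: The most frequent ciphertext letter is 'T' (position 19).
Step 3: Shift = (19 - 4) mod 26 = 15.
Step 4: Decrypt 'DAS' by shifting back 15:
  D -> O
  A -> L
  S -> D
Step 5: 'DAS' decrypts to 'OLD'.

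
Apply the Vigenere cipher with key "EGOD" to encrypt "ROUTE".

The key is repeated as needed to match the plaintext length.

Step 1: Repeat key to match plaintext length:
  Plaintext: ROUTE
  Key:       EGODE
Step 2: Encrypt each letter:
  R(17) + E(4) = (17+4) mod 26 = 21 = V
  O(14) + G(6) = (14+6) mod 26 = 20 = U
  U(20) + O(14) = (20+14) mod 26 = 8 = I
  T(19) + D(3) = (19+3) mod 26 = 22 = W
  E(4) + E(4) = (4+4) mod 26 = 8 = I
Ciphertext: VUIWI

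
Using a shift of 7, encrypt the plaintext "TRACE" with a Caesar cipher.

Step 1: For each letter, shift forward by 7 positions (mod 26).
  T (position 19) -> position (19+7) mod 26 = 0 -> A
  R (position 17) -> position (17+7) mod 26 = 24 -> Y
  A (position 0) -> position (0+7) mod 26 = 7 -> H
  C (position 2) -> position (2+7) mod 26 = 9 -> J
  E (position 4) -> position (4+7) mod 26 = 11 -> L
Result: AYHJL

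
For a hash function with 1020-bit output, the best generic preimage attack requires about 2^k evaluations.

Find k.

Step 1: The hash has a 1020-bit output.
Step 2: Preimage resistance means: given a digest h(x), it should be infeasible to find any input that hashes to it.
With a 1020-bit output there are 2^1020 possible digests, so a generic brute-force preimage search costs about 2^1020 evaluations.
Step 3: Security level = 1020 bits.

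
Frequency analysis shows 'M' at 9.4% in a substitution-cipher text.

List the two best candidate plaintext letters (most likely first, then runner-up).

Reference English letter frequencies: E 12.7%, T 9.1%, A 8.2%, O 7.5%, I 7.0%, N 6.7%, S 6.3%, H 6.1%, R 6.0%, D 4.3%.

Step 1: Observed frequency of 'M' is 9.4%.
Step 2: Compute distances to each reference frequency and sort:
  T (9.1%): difference = 0.3% <-- BEST
  A (8.2%): difference = 1.2% <-- RUNNER-UP
  O (7.5%): difference = 1.9%
  I (7.0%): difference = 2.4%
  N (6.7%): difference = 2.7%
Step 3: Most likely is 'T' (9.1%, diff 0.3%); second most likely is 'A' (8.2%, diff 1.2%).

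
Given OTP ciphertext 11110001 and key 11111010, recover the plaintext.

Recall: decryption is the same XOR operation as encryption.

Step 1: XOR ciphertext with key:
  Ciphertext: 11110001
  Key:        11111010
  XOR:        00001011
Step 2: Plaintext = 00001011 = 11 in decimal.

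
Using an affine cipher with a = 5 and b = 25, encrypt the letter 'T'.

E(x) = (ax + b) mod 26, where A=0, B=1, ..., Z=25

Step 1: Convert 'T' to number: x = 19.
Step 2: E(19) = (5 * 19 + 25) mod 26 = 120 mod 26 = 16.
Step 3: Convert 16 back to letter: Q.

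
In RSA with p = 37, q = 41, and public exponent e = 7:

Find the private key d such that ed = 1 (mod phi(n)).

Step 1: n = 37 * 41 = 1517.
Step 2: phi(n) = 36 * 40 = 1440.
Step 3: Find d such that 7 * d = 1 (mod 1440).
Step 4: d = 7^(-1) mod 1440 = 823.
Verification: 7 * 823 = 5761 = 4 * 1440 + 1.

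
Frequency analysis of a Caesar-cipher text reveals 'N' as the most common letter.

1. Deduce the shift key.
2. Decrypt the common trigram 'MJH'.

Step 1: In English, 'E' is the most frequent letter (12.7%).
Step 2: The most frequent ciphertext letter is 'N' (position 13).
Step 3: Shift = (13 - 4) mod 26 = 9.
Step 4: Decrypt 'MJH' by shifting back 9:
  M -> D
  J -> A
  H -> Y
Step 5: 'MJH' decrypts to 'DAY'.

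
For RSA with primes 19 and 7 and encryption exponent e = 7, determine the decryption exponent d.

Step 1: n = 19 * 7 = 133.
Step 2: phi(n) = 18 * 6 = 108.
Step 3: Find d such that 7 * d = 1 (mod 108).
Step 4: d = 7^(-1) mod 108 = 31.
Verification: 7 * 31 = 217 = 2 * 108 + 1.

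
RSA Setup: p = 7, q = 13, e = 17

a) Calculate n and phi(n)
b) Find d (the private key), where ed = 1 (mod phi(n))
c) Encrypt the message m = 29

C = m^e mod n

Step 1: n = 7 * 13 = 91.
Step 2: phi(n) = (7-1)(13-1) = 6 * 12 = 72.
Step 3: Find d = 17^(-1) mod 72 = 17.
  Verify: 17 * 17 = 289 = 1 (mod 72).
Step 4: C = 29^17 mod 91 = 22.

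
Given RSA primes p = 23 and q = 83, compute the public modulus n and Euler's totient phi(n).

Step 1: n = p * q = 23 * 83 = 1909.
Step 2: phi(n) = (p-1)(q-1) = 22 * 82 = 1804.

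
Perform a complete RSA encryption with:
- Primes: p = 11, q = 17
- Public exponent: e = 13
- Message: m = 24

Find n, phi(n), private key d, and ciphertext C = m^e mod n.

Step 1: n = 11 * 17 = 187.
Step 2: phi(n) = (11-1)(17-1) = 10 * 16 = 160.
Step 3: Find d = 13^(-1) mod 160 = 37.
  Verify: 13 * 37 = 481 = 1 (mod 160).
Step 4: C = 24^13 mod 187 = 74.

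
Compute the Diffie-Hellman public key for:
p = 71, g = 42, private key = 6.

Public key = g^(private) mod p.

Step 1: A = g^a mod p = 42^6 mod 71.
  42^1 mod 71 = 42
  42^2 mod 71 = (42 * 42) mod 71 = 60
  42^3 mod 71 = (60 * 42) mod 71 = 35
  42^4 mod 71 = (35 * 42) mod 71 = 50
  42^5 mod 71 = (50 * 42) mod 71 = 41
  42^6 mod 71 = (41 * 42) mod 71 = 18
Result: A = 18.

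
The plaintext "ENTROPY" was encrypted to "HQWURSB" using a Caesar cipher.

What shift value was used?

Step 1: Compare first letters: E (position 4) -> H (position 7).
Step 2: Shift = (7 - 4) mod 26 = 3.
The shift value is 3.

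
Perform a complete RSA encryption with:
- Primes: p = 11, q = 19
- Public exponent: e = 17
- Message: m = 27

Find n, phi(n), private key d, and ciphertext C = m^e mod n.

Step 1: n = 11 * 19 = 209.
Step 2: phi(n) = (11-1)(19-1) = 10 * 18 = 180.
Step 3: Find d = 17^(-1) mod 180 = 53.
  Verify: 17 * 53 = 901 = 1 (mod 180).
Step 4: C = 27^17 mod 209 = 69.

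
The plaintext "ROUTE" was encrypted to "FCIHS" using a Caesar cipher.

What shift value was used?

Step 1: Compare first letters: R (position 17) -> F (position 5).
Step 2: Shift = (5 - 17) mod 26 = 14.
The shift value is 14.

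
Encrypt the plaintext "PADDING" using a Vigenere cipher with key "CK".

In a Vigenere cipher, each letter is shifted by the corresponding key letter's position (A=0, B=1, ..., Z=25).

Step 1: Repeat key to match plaintext length:
  Plaintext: PADDING
  Key:       CKCKCKC
Step 2: Encrypt each letter:
  P(15) + C(2) = (15+2) mod 26 = 17 = R
  A(0) + K(10) = (0+10) mod 26 = 10 = K
  D(3) + C(2) = (3+2) mod 26 = 5 = F
  D(3) + K(10) = (3+10) mod 26 = 13 = N
  I(8) + C(2) = (8+2) mod 26 = 10 = K
  N(13) + K(10) = (13+10) mod 26 = 23 = X
  G(6) + C(2) = (6+2) mod 26 = 8 = I
Ciphertext: RKFNKXI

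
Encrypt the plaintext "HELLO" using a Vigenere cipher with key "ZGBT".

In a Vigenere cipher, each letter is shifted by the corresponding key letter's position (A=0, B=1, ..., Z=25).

Step 1: Repeat key to match plaintext length:
  Plaintext: HELLO
  Key:       ZGBTZ
Step 2: Encrypt each letter:
  H(7) + Z(25) = (7+25) mod 26 = 6 = G
  E(4) + G(6) = (4+6) mod 26 = 10 = K
  L(11) + B(1) = (11+1) mod 26 = 12 = M
  L(11) + T(19) = (11+19) mod 26 = 4 = E
  O(14) + Z(25) = (14+25) mod 26 = 13 = N
Ciphertext: GKMEN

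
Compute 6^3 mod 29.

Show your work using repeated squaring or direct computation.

Step 1: Compute 6^3 mod 29 step by step, reducing modulo 29 at each step.
  6^1 mod 29 = 6
  6^2 mod 29 = (6 * 6) mod 29 = 7
  6^3 mod 29 = (7 * 6) mod 29 = 13
Step 2: Result = 13.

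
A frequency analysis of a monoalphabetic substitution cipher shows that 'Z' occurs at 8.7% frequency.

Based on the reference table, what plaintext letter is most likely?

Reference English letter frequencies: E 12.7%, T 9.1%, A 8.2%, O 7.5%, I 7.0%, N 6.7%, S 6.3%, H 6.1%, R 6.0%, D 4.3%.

Step 1: The observed frequency is 8.7%.
Step 2: Compare with English frequencies:
  E: 12.7% (difference: 4.0%)
  T: 9.1% (difference: 0.4%) <-- closest
  A: 8.2% (difference: 0.5%)
  O: 7.5% (difference: 1.2%)
  I: 7.0% (difference: 1.7%)
  N: 6.7% (difference: 2.0%)
  S: 6.3% (difference: 2.4%)
  H: 6.1% (difference: 2.6%)
  R: 6.0% (difference: 2.7%)
  D: 4.3% (difference: 4.4%)
Step 3: 'Z' most likely represents 'T' (frequency 9.1%).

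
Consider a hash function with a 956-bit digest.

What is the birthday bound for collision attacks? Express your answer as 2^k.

Step 1: The birthday paradox gives collision probability ~50% after sqrt(2^n) = 2^(n/2) hashes.
Step 2: For 956-bit output: 2^(956/2) = 2^478.
Step 3: Approximately 2^478 hash computations needed.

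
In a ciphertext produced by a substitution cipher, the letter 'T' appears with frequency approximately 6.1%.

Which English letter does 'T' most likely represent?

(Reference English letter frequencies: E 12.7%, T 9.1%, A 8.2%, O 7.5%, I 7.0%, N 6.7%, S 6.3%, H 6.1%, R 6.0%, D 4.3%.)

Step 1: The observed frequency is 6.1%.
Step 2: Compare with English frequencies:
  E: 12.7% (difference: 6.6%)
  T: 9.1% (difference: 3.0%)
  A: 8.2% (difference: 2.1%)
  O: 7.5% (difference: 1.4%)
  I: 7.0% (difference: 0.9%)
  N: 6.7% (difference: 0.6%)
  S: 6.3% (difference: 0.2%)
  H: 6.1% (difference: 0.0%) <-- closest
  R: 6.0% (difference: 0.1%)
  D: 4.3% (difference: 1.8%)
Step 3: 'T' most likely represents 'H' (frequency 6.1%).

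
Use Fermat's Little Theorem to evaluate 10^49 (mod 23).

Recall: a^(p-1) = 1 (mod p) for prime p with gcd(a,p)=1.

Step 1: Since 23 is prime, by Fermat's Little Theorem: 10^22 = 1 (mod 23).
Step 2: Reduce exponent: 49 mod 22 = 5.
Step 3: So 10^49 = 10^5 (mod 23).
Step 4: 10^5 mod 23 = 19.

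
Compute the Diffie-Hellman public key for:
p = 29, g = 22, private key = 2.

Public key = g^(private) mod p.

Step 1: A = g^a mod p = 22^2 mod 29.
  22^1 mod 29 = 22
  22^2 mod 29 = (22 * 22) mod 29 = 20
Result: A = 20.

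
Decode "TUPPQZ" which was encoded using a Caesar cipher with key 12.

Step 1: Reverse the shift by subtracting 12 from each letter position.
  T (position 19) -> position (19-12) mod 26 = 7 -> H
  U (position 20) -> position (20-12) mod 26 = 8 -> I
  P (position 15) -> position (15-12) mod 26 = 3 -> D
  P (position 15) -> position (15-12) mod 26 = 3 -> D
  Q (position 16) -> position (16-12) mod 26 = 4 -> E
  Z (position 25) -> position (25-12) mod 26 = 13 -> N
Decrypted message: HIDDEN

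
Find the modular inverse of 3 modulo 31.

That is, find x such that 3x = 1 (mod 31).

Step 1: We need x such that 3 * x = 1 (mod 31).
Step 2: Using the extended Euclidean algorithm or trial:
  3 * 21 = 63 = 2 * 31 + 1.
Step 3: Since 63 mod 31 = 1, the inverse is x = 21.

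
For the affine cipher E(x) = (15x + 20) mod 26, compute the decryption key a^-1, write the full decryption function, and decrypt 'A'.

Step 1: Find a^-1, the modular inverse of 15 mod 26.
Step 2: We need 15 * a^-1 = 1 (mod 26).
Step 3: 15 * 7 = 105 = 4 * 26 + 1, so a^-1 = 7.
Step 4: D(y) = 7(y - 20) mod 26.
Step 5: Apply to 'A' (y = 0): D(0) = 7 * (0 - 20) mod 26 = 7 * -20 mod 26 = 16 -> 'Q'.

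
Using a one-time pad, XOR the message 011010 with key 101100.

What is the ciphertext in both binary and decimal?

Step 1: Write out the XOR operation bit by bit:
  Message: 011010
  Key:     101100
  XOR:     110110
Step 2: Convert to decimal: 110110 = 54.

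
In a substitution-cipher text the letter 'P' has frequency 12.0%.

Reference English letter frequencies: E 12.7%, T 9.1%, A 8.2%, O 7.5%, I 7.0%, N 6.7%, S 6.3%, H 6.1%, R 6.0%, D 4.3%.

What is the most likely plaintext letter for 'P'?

Step 1: The observed frequency is 12.0%.
Step 2: Compare with English frequencies:
  E: 12.7% (difference: 0.7%) <-- closest
  T: 9.1% (difference: 2.9%)
  A: 8.2% (difference: 3.8%)
  O: 7.5% (difference: 4.5%)
  I: 7.0% (difference: 5.0%)
  N: 6.7% (difference: 5.3%)
  S: 6.3% (difference: 5.7%)
  H: 6.1% (difference: 5.9%)
  R: 6.0% (difference: 6.0%)
  D: 4.3% (difference: 7.7%)
Step 3: 'P' most likely represents 'E' (frequency 12.7%).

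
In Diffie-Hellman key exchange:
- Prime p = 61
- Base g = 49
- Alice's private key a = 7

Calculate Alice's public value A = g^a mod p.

Step 1: A = g^a mod p = 49^7 mod 61.
  49^1 mod 61 = 49
  49^2 mod 61 = (49 * 49) mod 61 = 22
  49^3 mod 61 = (22 * 49) mod 61 = 41
  49^4 mod 61 = (41 * 49) mod 61 = 57
  49^5 mod 61 = (57 * 49) mod 61 = 48
  49^6 mod 61 = (48 * 49) mod 61 = 34
  49^7 mod 61 = (34 * 49) mod 61 = 19
Result: A = 19.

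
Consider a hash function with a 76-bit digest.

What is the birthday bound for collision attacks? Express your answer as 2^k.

Step 1: The birthday paradox gives collision probability ~50% after sqrt(2^n) = 2^(n/2) hashes.
Step 2: For 76-bit output: 2^(76/2) = 2^38.
Step 3: Approximately 2^38 hash computations needed.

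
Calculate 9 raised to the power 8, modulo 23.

Step 1: Compute 9^8 mod 23 step by step, reducing modulo 23 at each step.
  9^1 mod 23 = 9
  9^2 mod 23 = (9 * 9) mod 23 = 12
  9^3 mod 23 = (12 * 9) mod 23 = 16
  9^4 mod 23 = (16 * 9) mod 23 = 6
  9^5 mod 23 = (6 * 9) mod 23 = 8
  9^6 mod 23 = (8 * 9) mod 23 = 3
  9^7 mod 23 = (3 * 9) mod 23 = 4
  9^8 mod 23 = (4 * 9) mod 23 = 13
Step 2: Result = 13.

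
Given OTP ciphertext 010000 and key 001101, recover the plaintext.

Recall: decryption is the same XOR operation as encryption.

Step 1: XOR ciphertext with key:
  Ciphertext: 010000
  Key:        001101
  XOR:        011101
Step 2: Plaintext = 011101 = 29 in decimal.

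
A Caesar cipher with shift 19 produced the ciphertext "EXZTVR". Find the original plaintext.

Step 1: Reverse the shift by subtracting 19 from each letter position.
  E (position 4) -> position (4-19) mod 26 = 11 -> L
  X (position 23) -> position (23-19) mod 26 = 4 -> E
  Z (position 25) -> position (25-19) mod 26 = 6 -> G
  T (position 19) -> position (19-19) mod 26 = 0 -> A
  V (position 21) -> position (21-19) mod 26 = 2 -> C
  R (position 17) -> position (17-19) mod 26 = 24 -> Y
Decrypted message: LEGACY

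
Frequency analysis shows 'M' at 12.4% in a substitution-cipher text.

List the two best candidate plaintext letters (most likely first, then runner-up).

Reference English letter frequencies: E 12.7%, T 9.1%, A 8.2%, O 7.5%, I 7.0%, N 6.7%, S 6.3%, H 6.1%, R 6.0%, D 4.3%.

Step 1: Observed frequency of 'M' is 12.4%.
Step 2: Compute distances to each reference frequency and sort:
  E (12.7%): difference = 0.3% <-- BEST
  T (9.1%): difference = 3.3% <-- RUNNER-UP
  A (8.2%): difference = 4.2%
  O (7.5%): difference = 4.9%
  I (7.0%): difference = 5.4%
Step 3: Most likely is 'E' (12.7%, diff 0.3%); second most likely is 'T' (9.1%, diff 3.3%).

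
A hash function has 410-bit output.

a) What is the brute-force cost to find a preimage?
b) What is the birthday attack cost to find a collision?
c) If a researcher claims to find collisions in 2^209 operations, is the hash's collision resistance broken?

Step 1: Preimage resistance requires brute-force of 2^410 operations.
Step 2: Collision resistance (birthday bound) = 2^(410/2) = 2^205.
Step 3: The claimed attack costs 2^209 operations.
Step 4: Since 2^209 >= 2^205, the claimed attack is no faster than the generic birthday attack, so this does not break collision resistance.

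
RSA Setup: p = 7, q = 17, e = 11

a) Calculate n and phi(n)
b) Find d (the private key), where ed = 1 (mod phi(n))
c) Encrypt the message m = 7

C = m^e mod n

Step 1: n = 7 * 17 = 119.
Step 2: phi(n) = (7-1)(17-1) = 6 * 16 = 96.
Step 3: Find d = 11^(-1) mod 96 = 35.
  Verify: 11 * 35 = 385 = 1 (mod 96).
Step 4: C = 7^11 mod 119 = 14.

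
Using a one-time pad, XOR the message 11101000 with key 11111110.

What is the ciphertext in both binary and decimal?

Step 1: Write out the XOR operation bit by bit:
  Message: 11101000
  Key:     11111110
  XOR:     00010110
Step 2: Convert to decimal: 00010110 = 22.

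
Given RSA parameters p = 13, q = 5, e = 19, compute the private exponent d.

Step 1: n = 13 * 5 = 65.
Step 2: phi(n) = 12 * 4 = 48.
Step 3: Find d such that 19 * d = 1 (mod 48).
Step 4: d = 19^(-1) mod 48 = 43.
Verification: 19 * 43 = 817 = 17 * 48 + 1.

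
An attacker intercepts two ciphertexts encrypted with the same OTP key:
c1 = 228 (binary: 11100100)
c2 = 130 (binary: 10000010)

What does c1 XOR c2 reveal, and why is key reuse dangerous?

Step 1: c1 XOR c2 = (m1 XOR k) XOR (m2 XOR k).
Step 2: By XOR associativity/commutativity: = m1 XOR m2 XOR k XOR k = m1 XOR m2.
Step 3: 11100100 XOR 10000010 = 01100110 = 102.
Step 4: The key cancels out! An attacker learns m1 XOR m2 = 102, revealing the relationship between plaintexts.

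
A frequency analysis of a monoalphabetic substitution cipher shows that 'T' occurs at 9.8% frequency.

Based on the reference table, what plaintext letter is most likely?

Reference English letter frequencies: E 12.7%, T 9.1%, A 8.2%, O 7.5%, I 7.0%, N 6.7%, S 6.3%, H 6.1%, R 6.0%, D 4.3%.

Step 1: The observed frequency is 9.8%.
Step 2: Compare with English frequencies:
  E: 12.7% (difference: 2.9%)
  T: 9.1% (difference: 0.7%) <-- closest
  A: 8.2% (difference: 1.6%)
  O: 7.5% (difference: 2.3%)
  I: 7.0% (difference: 2.8%)
  N: 6.7% (difference: 3.1%)
  S: 6.3% (difference: 3.5%)
  H: 6.1% (difference: 3.7%)
  R: 6.0% (difference: 3.8%)
  D: 4.3% (difference: 5.5%)
Step 3: 'T' most likely represents 'T' (frequency 9.1%).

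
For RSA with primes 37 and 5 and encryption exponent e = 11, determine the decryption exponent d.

Step 1: n = 37 * 5 = 185.
Step 2: phi(n) = 36 * 4 = 144.
Step 3: Find d such that 11 * d = 1 (mod 144).
Step 4: d = 11^(-1) mod 144 = 131.
Verification: 11 * 131 = 1441 = 10 * 144 + 1.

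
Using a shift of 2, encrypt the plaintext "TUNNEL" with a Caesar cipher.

Step 1: For each letter, shift forward by 2 positions (mod 26).
  T (position 19) -> position (19+2) mod 26 = 21 -> V
  U (position 20) -> position (20+2) mod 26 = 22 -> W
  N (position 13) -> position (13+2) mod 26 = 15 -> P
  N (position 13) -> position (13+2) mod 26 = 15 -> P
  E (position 4) -> position (4+2) mod 26 = 6 -> G
  L (position 11) -> position (11+2) mod 26 = 13 -> N
Result: VWPPGN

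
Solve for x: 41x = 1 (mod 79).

Step 1: We need x such that 41 * x = 1 (mod 79).
Step 2: Using the extended Euclidean algorithm or trial:
  41 * 27 = 1107 = 14 * 79 + 1.
Step 3: Since 1107 mod 79 = 1, the inverse is x = 27.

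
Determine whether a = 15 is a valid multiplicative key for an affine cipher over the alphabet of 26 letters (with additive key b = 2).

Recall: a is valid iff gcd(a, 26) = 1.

Step 1: Compute gcd(15, 26).
Step 2: gcd(15, 26) = 1.
Since gcd = 1, 15 is coprime with 26, so it is a valid key.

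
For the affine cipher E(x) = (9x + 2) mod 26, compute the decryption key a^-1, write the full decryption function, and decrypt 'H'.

Step 1: Find a^-1, the modular inverse of 9 mod 26.
Step 2: We need 9 * a^-1 = 1 (mod 26).
Step 3: 9 * 3 = 27 = 1 * 26 + 1, so a^-1 = 3.
Step 4: D(y) = 3(y - 2) mod 26.
Step 5: Apply to 'H' (y = 7): D(7) = 3 * (7 - 2) mod 26 = 3 * 5 mod 26 = 15 -> 'P'.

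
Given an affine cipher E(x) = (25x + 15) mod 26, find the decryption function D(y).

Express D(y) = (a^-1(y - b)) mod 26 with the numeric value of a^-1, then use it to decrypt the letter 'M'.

Step 1: Find a^-1, the modular inverse of 25 mod 26.
Step 2: We need 25 * a^-1 = 1 (mod 26).
Step 3: 25 * 25 = 625 = 24 * 26 + 1, so a^-1 = 25.
Step 4: D(y) = 25(y - 15) mod 26.
Step 5: Apply to 'M' (y = 12): D(12) = 25 * (12 - 15) mod 26 = 25 * -3 mod 26 = 3 -> 'D'.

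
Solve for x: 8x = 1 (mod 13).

Step 1: We need x such that 8 * x = 1 (mod 13).
Step 2: Using the extended Euclidean algorithm or trial:
  8 * 5 = 40 = 3 * 13 + 1.
Step 3: Since 40 mod 13 = 1, the inverse is x = 5.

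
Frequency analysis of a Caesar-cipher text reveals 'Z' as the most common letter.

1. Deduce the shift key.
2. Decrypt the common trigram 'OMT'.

Step 1: In English, 'E' is the most frequent letter (12.7%).
Step 2: The most frequent ciphertext letter is 'Z' (position 25).
Step 3: Shift = (25 - 4) mod 26 = 21.
Step 4: Decrypt 'OMT' by shifting back 21:
  O -> T
  M -> R
  T -> Y
Step 5: 'OMT' decrypts to 'TRY'.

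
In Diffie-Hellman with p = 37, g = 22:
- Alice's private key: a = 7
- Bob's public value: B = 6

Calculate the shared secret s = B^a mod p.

Step 1: s = B^a mod p = 6^7 mod 37.
  6^1 mod 37 = 6
  6^2 mod 37 = (6 * 6) mod 37 = 36
  6^3 mod 37 = (36 * 6) mod 37 = 31
  6^4 mod 37 = (31 * 6) mod 37 = 1
  6^5 mod 37 = (1 * 6) mod 37 = 6
  6^6 mod 37 = (6 * 6) mod 37 = 36
  6^7 mod 37 = (36 * 6) mod 37 = 31
Result: shared secret = 31.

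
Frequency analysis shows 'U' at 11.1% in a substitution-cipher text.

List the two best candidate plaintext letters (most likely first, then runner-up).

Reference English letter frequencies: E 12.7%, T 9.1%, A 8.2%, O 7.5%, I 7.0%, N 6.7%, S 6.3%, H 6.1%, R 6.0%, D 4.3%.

Step 1: Observed frequency of 'U' is 11.1%.
Step 2: Compute distances to each reference frequency and sort:
  E (12.7%): difference = 1.6% <-- BEST
  T (9.1%): difference = 2.0% <-- RUNNER-UP
  A (8.2%): difference = 2.9%
  O (7.5%): difference = 3.6%
  I (7.0%): difference = 4.1%
Step 3: Most likely is 'E' (12.7%, diff 1.6%); second most likely is 'T' (9.1%, diff 2.0%).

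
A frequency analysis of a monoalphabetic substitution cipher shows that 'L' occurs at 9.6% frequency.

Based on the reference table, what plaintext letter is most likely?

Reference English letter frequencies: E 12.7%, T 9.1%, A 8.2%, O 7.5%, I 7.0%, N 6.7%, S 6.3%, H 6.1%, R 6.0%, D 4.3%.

Step 1: The observed frequency is 9.6%.
Step 2: Compare with English frequencies:
  E: 12.7% (difference: 3.1%)
  T: 9.1% (difference: 0.5%) <-- closest
  A: 8.2% (difference: 1.4%)
  O: 7.5% (difference: 2.1%)
  I: 7.0% (difference: 2.6%)
  N: 6.7% (difference: 2.9%)
  S: 6.3% (difference: 3.3%)
  H: 6.1% (difference: 3.5%)
  R: 6.0% (difference: 3.6%)
  D: 4.3% (difference: 5.3%)
Step 3: 'L' most likely represents 'T' (frequency 9.1%).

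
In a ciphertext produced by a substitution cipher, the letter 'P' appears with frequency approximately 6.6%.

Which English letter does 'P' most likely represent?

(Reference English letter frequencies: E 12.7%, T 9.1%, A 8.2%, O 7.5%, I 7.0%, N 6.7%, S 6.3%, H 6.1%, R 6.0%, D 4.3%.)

Step 1: The observed frequency is 6.6%.
Step 2: Compare with English frequencies:
  E: 12.7% (difference: 6.1%)
  T: 9.1% (difference: 2.5%)
  A: 8.2% (difference: 1.6%)
  O: 7.5% (difference: 0.9%)
  I: 7.0% (difference: 0.4%)
  N: 6.7% (difference: 0.1%) <-- closest
  S: 6.3% (difference: 0.3%)
  H: 6.1% (difference: 0.5%)
  R: 6.0% (difference: 0.6%)
  D: 4.3% (difference: 2.3%)
Step 3: 'P' most likely represents 'N' (frequency 6.7%).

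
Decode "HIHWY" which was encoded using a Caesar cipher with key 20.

Step 1: Reverse the shift by subtracting 20 from each letter position.
  H (position 7) -> position (7-20) mod 26 = 13 -> N
  I (position 8) -> position (8-20) mod 26 = 14 -> O
  H (position 7) -> position (7-20) mod 26 = 13 -> N
  W (position 22) -> position (22-20) mod 26 = 2 -> C
  Y (position 24) -> position (24-20) mod 26 = 4 -> E
Decrypted message: NONCE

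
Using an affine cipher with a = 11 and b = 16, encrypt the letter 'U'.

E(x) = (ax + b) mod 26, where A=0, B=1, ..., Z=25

Step 1: Convert 'U' to number: x = 20.
Step 2: E(20) = (11 * 20 + 16) mod 26 = 236 mod 26 = 2.
Step 3: Convert 2 back to letter: C.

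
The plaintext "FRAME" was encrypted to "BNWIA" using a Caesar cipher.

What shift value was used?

Step 1: Compare first letters: F (position 5) -> B (position 1).
Step 2: Shift = (1 - 5) mod 26 = 22.
The shift value is 22.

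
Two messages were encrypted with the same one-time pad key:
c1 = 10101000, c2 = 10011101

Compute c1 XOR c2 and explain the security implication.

Step 1: c1 XOR c2 = (m1 XOR k) XOR (m2 XOR k).
Step 2: By XOR associativity/commutativity: = m1 XOR m2 XOR k XOR k = m1 XOR m2.
Step 3: 10101000 XOR 10011101 = 00110101 = 53.
Step 4: The key cancels out! An attacker learns m1 XOR m2 = 53, revealing the relationship between plaintexts.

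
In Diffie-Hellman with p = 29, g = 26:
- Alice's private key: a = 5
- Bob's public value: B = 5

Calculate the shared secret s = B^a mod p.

Step 1: s = B^a mod p = 5^5 mod 29.
  5^1 mod 29 = 5
  5^2 mod 29 = (5 * 5) mod 29 = 25
  5^3 mod 29 = (25 * 5) mod 29 = 9
  5^4 mod 29 = (9 * 5) mod 29 = 16
  5^5 mod 29 = (16 * 5) mod 29 = 22
Result: shared secret = 22.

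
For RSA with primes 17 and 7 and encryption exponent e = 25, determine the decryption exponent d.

Step 1: n = 17 * 7 = 119.
Step 2: phi(n) = 16 * 6 = 96.
Step 3: Find d such that 25 * d = 1 (mod 96).
Step 4: d = 25^(-1) mod 96 = 73.
Verification: 25 * 73 = 1825 = 19 * 96 + 1.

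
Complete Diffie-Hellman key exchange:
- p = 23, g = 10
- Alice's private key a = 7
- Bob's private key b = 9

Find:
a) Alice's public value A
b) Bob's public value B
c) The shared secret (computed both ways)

Step 1: A = g^a mod p = 10^7 mod 23 = 14.
Step 2: B = g^b mod p = 10^9 mod 23 = 20.
Step 3: Alice computes s = B^a mod p = 20^7 mod 23 = 21.
Step 4: Bob computes s = A^b mod p = 14^9 mod 23 = 21.
Both sides agree: shared secret = 21.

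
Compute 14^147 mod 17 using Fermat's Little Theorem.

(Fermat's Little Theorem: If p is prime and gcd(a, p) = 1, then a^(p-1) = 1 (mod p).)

Step 1: Since 17 is prime, by Fermat's Little Theorem: 14^16 = 1 (mod 17).
Step 2: Reduce exponent: 147 mod 16 = 3.
Step 3: So 14^147 = 14^3 (mod 17).
Step 4: 14^3 mod 17 = 7.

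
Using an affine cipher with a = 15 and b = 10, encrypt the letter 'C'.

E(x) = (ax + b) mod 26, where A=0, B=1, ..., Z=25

Step 1: Convert 'C' to number: x = 2.
Step 2: E(2) = (15 * 2 + 10) mod 26 = 40 mod 26 = 14.
Step 3: Convert 14 back to letter: O.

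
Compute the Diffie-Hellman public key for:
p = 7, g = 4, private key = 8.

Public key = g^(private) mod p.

Step 1: A = g^a mod p = 4^8 mod 7.
  4^1 mod 7 = 4
  4^2 mod 7 = (4 * 4) mod 7 = 2
  4^3 mod 7 = (2 * 4) mod 7 = 1
  4^4 mod 7 = (1 * 4) mod 7 = 4
  4^5 mod 7 = (4 * 4) mod 7 = 2
  4^6 mod 7 = (2 * 4) mod 7 = 1
  4^7 mod 7 = (1 * 4) mod 7 = 4
  4^8 mod 7 = (4 * 4) mod 7 = 2
Result: A = 2.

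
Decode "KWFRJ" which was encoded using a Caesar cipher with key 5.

Step 1: Reverse the shift by subtracting 5 from each letter position.
  K (position 10) -> position (10-5) mod 26 = 5 -> F
  W (position 22) -> position (22-5) mod 26 = 17 -> R
  F (position 5) -> position (5-5) mod 26 = 0 -> A
  R (position 17) -> position (17-5) mod 26 = 12 -> M
  J (position 9) -> position (9-5) mod 26 = 4 -> E
Decrypted message: FRAME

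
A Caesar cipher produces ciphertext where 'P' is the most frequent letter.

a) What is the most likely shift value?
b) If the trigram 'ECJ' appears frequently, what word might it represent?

Step 1: In English, 'E' is the most frequent letter (12.7%).
Step 2: The most frequent ciphertext letter is 'P' (position 15).
Step 3: Shift = (15 - 4) mod 26 = 11.
Step 4: Decrypt 'ECJ' by shifting back 11:
  E -> T
  C -> R
  J -> Y
Step 5: 'ECJ' decrypts to 'TRY'.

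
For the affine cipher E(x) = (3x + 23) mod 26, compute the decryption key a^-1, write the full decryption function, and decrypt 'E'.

Step 1: Find a^-1, the modular inverse of 3 mod 26.
Step 2: We need 3 * a^-1 = 1 (mod 26).
Step 3: 3 * 9 = 27 = 1 * 26 + 1, so a^-1 = 9.
Step 4: D(y) = 9(y - 23) mod 26.
Step 5: Apply to 'E' (y = 4): D(4) = 9 * (4 - 23) mod 26 = 9 * -19 mod 26 = 11 -> 'L'.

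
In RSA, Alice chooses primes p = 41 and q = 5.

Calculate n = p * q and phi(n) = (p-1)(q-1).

Step 1: n = p * q = 41 * 5 = 205.
Step 2: phi(n) = (p-1)(q-1) = 40 * 4 = 160.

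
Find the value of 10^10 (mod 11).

Step 1: Compute 10^10 mod 11 step by step, reducing modulo 11 at each step.
  10^1 mod 11 = 10
  10^2 mod 11 = (10 * 10) mod 11 = 1
  10^3 mod 11 = (1 * 10) mod 11 = 10
  10^4 mod 11 = (10 * 10) mod 11 = 1
  10^5 mod 11 = (1 * 10) mod 11 = 10
  10^6 mod 11 = (10 * 10) mod 11 = 1
  10^7 mod 11 = (1 * 10) mod 11 = 10
  10^8 mod 11 = (10 * 10) mod 11 = 1
  10^9 mod 11 = (1 * 10) mod 11 = 10
  10^10 mod 11 = (10 * 10) mod 11 = 1
Step 2: Result = 1.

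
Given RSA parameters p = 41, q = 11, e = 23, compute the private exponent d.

Step 1: n = 41 * 11 = 451.
Step 2: phi(n) = 40 * 10 = 400.
Step 3: Find d such that 23 * d = 1 (mod 400).
Step 4: d = 23^(-1) mod 400 = 87.
Verification: 23 * 87 = 2001 = 5 * 400 + 1.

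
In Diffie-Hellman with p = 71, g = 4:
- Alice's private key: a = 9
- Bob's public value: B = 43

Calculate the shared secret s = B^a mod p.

Step 1: s = B^a mod p = 43^9 mod 71.
  43^1 mod 71 = 43
  43^2 mod 71 = (43 * 43) mod 71 = 3
  43^3 mod 71 = (3 * 43) mod 71 = 58
  43^4 mod 71 = (58 * 43) mod 71 = 9
  43^5 mod 71 = (9 * 43) mod 71 = 32
  43^6 mod 71 = (32 * 43) mod 71 = 27
  43^7 mod 71 = (27 * 43) mod 71 = 25
  43^8 mod 71 = (25 * 43) mod 71 = 10
  43^9 mod 71 = (10 * 43) mod 71 = 4
Result: shared secret = 4.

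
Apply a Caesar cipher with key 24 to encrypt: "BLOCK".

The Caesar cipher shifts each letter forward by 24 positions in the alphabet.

Step 1: For each letter, shift forward by 24 positions (mod 26).
  B (position 1) -> position (1+24) mod 26 = 25 -> Z
  L (position 11) -> position (11+24) mod 26 = 9 -> J
  O (position 14) -> position (14+24) mod 26 = 12 -> M
  C (position 2) -> position (2+24) mod 26 = 0 -> A
  K (position 10) -> position (10+24) mod 26 = 8 -> I
Result: ZJMAI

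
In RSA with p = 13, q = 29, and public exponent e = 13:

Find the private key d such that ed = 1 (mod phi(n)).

Step 1: n = 13 * 29 = 377.
Step 2: phi(n) = 12 * 28 = 336.
Step 3: Find d such that 13 * d = 1 (mod 336).
Step 4: d = 13^(-1) mod 336 = 181.
Verification: 13 * 181 = 2353 = 7 * 336 + 1.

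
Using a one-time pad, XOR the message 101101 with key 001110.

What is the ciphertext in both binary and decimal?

Step 1: Write out the XOR operation bit by bit:
  Message: 101101
  Key:     001110
  XOR:     100011
Step 2: Convert to decimal: 100011 = 35.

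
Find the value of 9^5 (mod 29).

Step 1: Compute 9^5 mod 29 step by step, reducing modulo 29 at each step.
  9^1 mod 29 = 9
  9^2 mod 29 = (9 * 9) mod 29 = 23
  9^3 mod 29 = (23 * 9) mod 29 = 4
  9^4 mod 29 = (4 * 9) mod 29 = 7
  9^5 mod 29 = (7 * 9) mod 29 = 5
Step 2: Result = 5.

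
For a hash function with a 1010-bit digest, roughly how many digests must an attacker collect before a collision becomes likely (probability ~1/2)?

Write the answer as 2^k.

Step 1: The birthday paradox gives collision probability ~50% after sqrt(2^n) = 2^(n/2) hashes.
Step 2: For 1010-bit output: 2^(1010/2) = 2^505.
Step 3: Approximately 2^505 hash computations needed.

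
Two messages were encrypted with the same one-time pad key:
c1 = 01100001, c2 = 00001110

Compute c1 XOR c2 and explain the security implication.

Step 1: c1 XOR c2 = (m1 XOR k) XOR (m2 XOR k).
Step 2: By XOR associativity/commutativity: = m1 XOR m2 XOR k XOR k = m1 XOR m2.
Step 3: 01100001 XOR 00001110 = 01101111 = 111.
Step 4: The key cancels out! An attacker learns m1 XOR m2 = 111, revealing the relationship between plaintexts.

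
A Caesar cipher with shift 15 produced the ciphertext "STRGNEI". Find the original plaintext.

Step 1: Reverse the shift by subtracting 15 from each letter position.
  S (position 18) -> position (18-15) mod 26 = 3 -> D
  T (position 19) -> position (19-15) mod 26 = 4 -> E
  R (position 17) -> position (17-15) mod 26 = 2 -> C
  G (position 6) -> position (6-15) mod 26 = 17 -> R
  N (position 13) -> position (13-15) mod 26 = 24 -> Y
  E (position 4) -> position (4-15) mod 26 = 15 -> P
  I (position 8) -> position (8-15) mod 26 = 19 -> T
Decrypted message: DECRYPT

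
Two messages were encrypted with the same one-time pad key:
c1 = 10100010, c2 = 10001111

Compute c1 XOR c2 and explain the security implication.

Step 1: c1 XOR c2 = (m1 XOR k) XOR (m2 XOR k).
Step 2: By XOR associativity/commutativity: = m1 XOR m2 XOR k XOR k = m1 XOR m2.
Step 3: 10100010 XOR 10001111 = 00101101 = 45.
Step 4: The key cancels out! An attacker learns m1 XOR m2 = 45, revealing the relationship between plaintexts.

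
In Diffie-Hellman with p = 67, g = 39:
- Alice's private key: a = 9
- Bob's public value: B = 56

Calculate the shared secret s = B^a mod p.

Step 1: s = B^a mod p = 56^9 mod 67.
  56^1 mod 67 = 56
  56^2 mod 67 = (56 * 56) mod 67 = 54
  56^3 mod 67 = (54 * 56) mod 67 = 9
  56^4 mod 67 = (9 * 56) mod 67 = 35
  56^5 mod 67 = (35 * 56) mod 67 = 17
  56^6 mod 67 = (17 * 56) mod 67 = 14
  56^7 mod 67 = (14 * 56) mod 67 = 47
  56^8 mod 67 = (47 * 56) mod 67 = 19
  56^9 mod 67 = (19 * 56) mod 67 = 59
Result: shared secret = 59.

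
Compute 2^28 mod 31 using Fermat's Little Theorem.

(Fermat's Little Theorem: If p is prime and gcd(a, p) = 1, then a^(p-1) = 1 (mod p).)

Step 1: Since 31 is prime, by Fermat's Little Theorem: 2^30 = 1 (mod 31).
Step 2: Reduce exponent: 28 mod 30 = 28.
Step 3: So 2^28 = 2^28 (mod 31).
Step 4: 2^28 mod 31 = 8.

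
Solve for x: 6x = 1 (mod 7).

Step 1: We need x such that 6 * x = 1 (mod 7).
Step 2: Using the extended Euclidean algorithm or trial:
  6 * 6 = 36 = 5 * 7 + 1.
Step 3: Since 36 mod 7 = 1, the inverse is x = 6.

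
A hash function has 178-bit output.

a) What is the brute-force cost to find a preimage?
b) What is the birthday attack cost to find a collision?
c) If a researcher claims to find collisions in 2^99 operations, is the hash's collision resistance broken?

Step 1: Preimage resistance requires brute-force of 2^178 operations.
Step 2: Collision resistance (birthday bound) = 2^(178/2) = 2^89.
Step 3: The claimed attack costs 2^99 operations.
Step 4: Since 2^99 >= 2^89, the claimed attack is no faster than the generic birthday attack, so this does not break collision resistance.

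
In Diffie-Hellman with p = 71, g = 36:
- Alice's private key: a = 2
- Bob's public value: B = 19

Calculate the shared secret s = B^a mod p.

Step 1: s = B^a mod p = 19^2 mod 71.
  19^1 mod 71 = 19
  19^2 mod 71 = (19 * 19) mod 71 = 6
Result: shared secret = 6.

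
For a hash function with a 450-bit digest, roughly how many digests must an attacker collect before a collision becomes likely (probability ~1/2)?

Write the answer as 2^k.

Step 1: The birthday paradox gives collision probability ~50% after sqrt(2^n) = 2^(n/2) hashes.
Step 2: For 450-bit output: 2^(450/2) = 2^225.
Step 3: Approximately 2^225 hash computations needed.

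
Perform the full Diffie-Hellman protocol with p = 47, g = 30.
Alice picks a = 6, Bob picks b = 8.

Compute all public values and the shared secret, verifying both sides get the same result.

Step 1: A = g^a mod p = 30^6 mod 47 = 14.
Step 2: B = g^b mod p = 30^8 mod 47 = 4.
Step 3: Alice computes s = B^a mod p = 4^6 mod 47 = 7.
Step 4: Bob computes s = A^b mod p = 14^8 mod 47 = 7.
Both sides agree: shared secret = 7.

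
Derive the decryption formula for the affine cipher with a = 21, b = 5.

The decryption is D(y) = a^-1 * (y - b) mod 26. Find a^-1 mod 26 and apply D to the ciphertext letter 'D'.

Step 1: Find a^-1, the modular inverse of 21 mod 26.
Step 2: We need 21 * a^-1 = 1 (mod 26).
Step 3: 21 * 5 = 105 = 4 * 26 + 1, so a^-1 = 5.
Step 4: D(y) = 5(y - 5) mod 26.
Step 5: Apply to 'D' (y = 3): D(3) = 5 * (3 - 5) mod 26 = 5 * -2 mod 26 = 16 -> 'Q'.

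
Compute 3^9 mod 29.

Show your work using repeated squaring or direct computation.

Step 1: Compute 3^9 mod 29 step by step, reducing modulo 29 at each step.
  3^1 mod 29 = 3
  3^2 mod 29 = (3 * 3) mod 29 = 9
  3^3 mod 29 = (9 * 3) mod 29 = 27
  3^4 mod 29 = (27 * 3) mod 29 = 23
  3^5 mod 29 = (23 * 3) mod 29 = 11
  3^6 mod 29 = (11 * 3) mod 29 = 4
  3^7 mod 29 = (4 * 3) mod 29 = 12
  3^8 mod 29 = (12 * 3) mod 29 = 7
  3^9 mod 29 = (7 * 3) mod 29 = 21
Step 2: Result = 21.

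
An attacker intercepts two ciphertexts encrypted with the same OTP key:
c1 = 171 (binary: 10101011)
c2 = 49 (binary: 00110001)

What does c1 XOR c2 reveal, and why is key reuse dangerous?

Step 1: c1 XOR c2 = (m1 XOR k) XOR (m2 XOR k).
Step 2: By XOR associativity/commutativity: = m1 XOR m2 XOR k XOR k = m1 XOR m2.
Step 3: 10101011 XOR 00110001 = 10011010 = 154.
Step 4: The key cancels out! An attacker learns m1 XOR m2 = 154, revealing the relationship between plaintexts.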